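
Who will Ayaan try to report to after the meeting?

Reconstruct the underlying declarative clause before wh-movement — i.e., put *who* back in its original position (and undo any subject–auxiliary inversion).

The filler 'who' is interpreted as the object of the preposition 'to'. It moves to the left edge, and the trace sits right after 'to':
Who will Ayaan try to report to ___ after the meeting?

Ayaan will try to report to who after the meeting.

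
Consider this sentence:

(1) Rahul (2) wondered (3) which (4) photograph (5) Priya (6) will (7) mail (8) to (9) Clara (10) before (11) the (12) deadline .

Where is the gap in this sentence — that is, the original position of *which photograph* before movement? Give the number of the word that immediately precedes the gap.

7

Before movement: Priya will mail which photograph to Clara before the deadline.
'which photograph' is the direct object of 'mail'. Fronting leaves a gap immediately after 'mail':
Rahul wondered which photograph Priya will mail ___ to Clara before the deadline.
'mail' is word 7.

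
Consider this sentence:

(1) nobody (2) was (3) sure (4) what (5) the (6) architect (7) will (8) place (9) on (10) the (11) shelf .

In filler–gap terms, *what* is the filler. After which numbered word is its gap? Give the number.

In situ: The architect will place what on the shelf.
'what' functions as the direct object of 'place'. It moves to the left edge, and the trace sits right after 'place':
Nobody was sure what the architect will place ___ on the shelf.
'place' is word 8.

8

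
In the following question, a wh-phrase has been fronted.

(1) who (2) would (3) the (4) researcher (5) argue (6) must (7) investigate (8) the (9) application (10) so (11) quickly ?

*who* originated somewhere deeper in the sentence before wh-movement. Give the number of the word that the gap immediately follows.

Underlying clause: The researcher would argue who must investigate the application so quickly.
'who' is the subject of the clause embedded under 'argue'. Wh-movement fronts it, leaving a gap right after 'argue':
Who would the researcher argue ___ must investigate the application so quickly?
'argue' is word 5.

5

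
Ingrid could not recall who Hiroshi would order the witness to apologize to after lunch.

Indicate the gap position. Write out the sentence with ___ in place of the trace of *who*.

Pre-movement form: Hiroshi would order the witness to apologize to who after lunch.
The filler 'who' is interpreted as the object of the preposition 'to'. The gap is right after 'to'.

Ingrid could not recall who Hiroshi would order the witness to apologize to ___ after lunch.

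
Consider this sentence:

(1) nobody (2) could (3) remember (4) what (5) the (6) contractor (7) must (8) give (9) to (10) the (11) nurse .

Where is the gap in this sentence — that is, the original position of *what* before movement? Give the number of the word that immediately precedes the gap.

In situ: The contractor must give what to the nurse.
'what' functions as the direct object of 'give'. Wh-movement fronts it, leaving a gap right after 'give':
Nobody could remember what the contractor must give ___ to the nurse.
'give' is word 8.

8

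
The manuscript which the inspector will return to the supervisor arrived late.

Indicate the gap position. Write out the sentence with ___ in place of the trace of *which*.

'which' functions as the direct object of 'return'. The gap is right after 'return'.

The manuscript which the inspector will return ___ to the supervisor arrived late.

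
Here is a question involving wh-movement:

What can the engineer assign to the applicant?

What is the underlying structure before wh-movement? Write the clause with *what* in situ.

The engineer can assign what to the applicant.

'what' functions as the direct object of 'assign'. It moves to the left edge, and the trace sits right after 'assign':
What can the engineer assign ___ to the applicant?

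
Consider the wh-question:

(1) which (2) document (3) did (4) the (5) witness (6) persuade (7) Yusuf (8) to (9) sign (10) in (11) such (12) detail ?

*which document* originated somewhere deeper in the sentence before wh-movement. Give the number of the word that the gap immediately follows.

9

Before movement: The witness did persuade Yusuf to sign which document in such detail.
'which document' functions as the direct object of 'sign'. Fronting leaves a gap immediately after 'sign':
Which document did the witness persuade Yusuf to sign ___ in such detail?
'sign' is word 9.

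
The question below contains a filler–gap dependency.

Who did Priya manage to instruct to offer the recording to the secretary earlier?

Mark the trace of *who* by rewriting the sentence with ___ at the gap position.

Who did Priya manage to instruct ___ to offer the recording to the secretary earlier?

Pre-movement form: Priya did manage to instruct who to offer the recording to the secretary earlier.
'who' is the direct object of 'instruct'. The gap is right after 'instruct'.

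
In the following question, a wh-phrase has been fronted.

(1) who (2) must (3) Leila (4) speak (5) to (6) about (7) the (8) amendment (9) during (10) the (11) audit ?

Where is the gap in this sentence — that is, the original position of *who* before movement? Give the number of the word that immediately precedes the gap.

5

Pre-movement form: Leila must speak to who about the amendment during the audit.
'who' is the object of the preposition 'to'. Wh-movement fronts it, leaving a gap right after 'to':
Who must Leila speak to ___ about the amendment during the audit?
'to' is word 5.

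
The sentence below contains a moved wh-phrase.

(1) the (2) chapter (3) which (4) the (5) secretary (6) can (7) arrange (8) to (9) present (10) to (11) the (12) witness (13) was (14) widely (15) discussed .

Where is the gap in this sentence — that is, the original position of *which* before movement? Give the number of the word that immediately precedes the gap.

9

'which' is the direct object of 'present'. Fronting leaves a gap immediately after 'present':
The chapter which the secretary can arrange to present ___ to the witness was widely discussed.
'present' is word 9.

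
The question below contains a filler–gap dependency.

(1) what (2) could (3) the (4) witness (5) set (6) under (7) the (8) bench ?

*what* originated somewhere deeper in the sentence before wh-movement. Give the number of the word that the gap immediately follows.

5

Underlying clause: The witness could set what under the bench.
The filler 'what' is interpreted as the direct object of 'set'. It moves to the left edge, and the trace sits right after 'set':
What could the witness set ___ under the bench?
'set' is word 5.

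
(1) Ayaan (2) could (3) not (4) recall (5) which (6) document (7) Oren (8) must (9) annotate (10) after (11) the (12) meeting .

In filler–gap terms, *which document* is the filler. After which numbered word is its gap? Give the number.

9

Before movement: Oren must annotate which document after the meeting.
The filler 'which document' is interpreted as the direct object of 'annotate'. Wh-movement fronts it, leaving a gap right after 'annotate':
Ayaan could not recall which document Oren must annotate ___ after the meeting.
'annotate' is word 9.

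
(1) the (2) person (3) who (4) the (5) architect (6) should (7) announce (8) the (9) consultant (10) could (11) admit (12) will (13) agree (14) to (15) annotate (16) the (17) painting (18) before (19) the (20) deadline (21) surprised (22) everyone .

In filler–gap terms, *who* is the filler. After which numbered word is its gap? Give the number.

'who' functions as the subject of the clause embedded under 'admit'. Fronting leaves a gap immediately after 'admit':
The person who the architect should announce the consultant could admit ___ will agree to annotate the painting before the deadline surprised everyone.
'admit' is word 11.

11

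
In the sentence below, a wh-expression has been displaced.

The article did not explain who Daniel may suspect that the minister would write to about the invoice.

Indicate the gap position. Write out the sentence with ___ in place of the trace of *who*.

Pre-movement form: Daniel may suspect that the minister would write to who about the invoice.
'who' functions as the object of the preposition 'to'. The gap is right after 'to'.

The article did not explain who Daniel may suspect that the minister would write to ___ about the invoice.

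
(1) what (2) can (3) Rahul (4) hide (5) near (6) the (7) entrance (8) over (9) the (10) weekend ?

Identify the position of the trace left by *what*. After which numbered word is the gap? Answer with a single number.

In situ: Rahul can hide what near the entrance over the weekend.
'what' is the direct object of 'hide'. Wh-movement fronts it, leaving a gap right after 'hide':
What can Rahul hide ___ near the entrance over the weekend?
'hide' is word 4.

4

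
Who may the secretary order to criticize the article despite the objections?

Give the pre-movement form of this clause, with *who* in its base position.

The filler 'who' is interpreted as the direct object of 'order'. It moves to the left edge, and the trace sits right after 'order':
Who may the secretary order ___ to criticize the article despite the objections?

The secretary may order who to criticize the article despite the objections.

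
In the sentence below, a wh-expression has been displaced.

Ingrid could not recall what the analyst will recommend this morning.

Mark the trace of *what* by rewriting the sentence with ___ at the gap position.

Pre-movement form: The analyst will recommend what this morning.
'what' is the direct object of 'recommend'. The gap is right after 'recommend'.

Ingrid could not recall what the analyst will recommend ___ this morning.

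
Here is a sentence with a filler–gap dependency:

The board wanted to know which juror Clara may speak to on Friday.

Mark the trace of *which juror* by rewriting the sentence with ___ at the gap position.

Pre-movement form: Clara may speak to which juror on Friday.
The filler 'which juror' is interpreted as the object of the preposition 'to'. The gap is right after 'to'.

The board wanted to know which juror Clara may speak to ___ on Friday.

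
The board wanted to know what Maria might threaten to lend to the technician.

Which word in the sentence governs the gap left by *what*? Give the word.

Before movement: Maria might threaten to lend what to the technician.
'what' functions as the direct object of 'lend'. It moves to the left edge, and the trace sits right after 'lend':
The board wanted to know what Maria might threaten to lend ___ to the technician.

lend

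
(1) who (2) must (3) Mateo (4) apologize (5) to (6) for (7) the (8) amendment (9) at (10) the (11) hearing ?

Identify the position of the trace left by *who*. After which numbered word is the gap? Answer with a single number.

Underlying clause: Mateo must apologize to who for the amendment at the hearing.
The filler 'who' is interpreted as the object of the preposition 'to'. Fronting leaves a gap immediately after 'to':
Who must Mateo apologize to ___ for the amendment at the hearing?
'to' is word 5.

5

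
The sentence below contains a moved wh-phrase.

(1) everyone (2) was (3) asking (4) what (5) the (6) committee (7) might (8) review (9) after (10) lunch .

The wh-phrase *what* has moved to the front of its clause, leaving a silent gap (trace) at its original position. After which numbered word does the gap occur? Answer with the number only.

8

Pre-movement form: The committee might review what after lunch.
The filler 'what' is interpreted as the direct object of 'review'. Fronting leaves a gap immediately after 'review':
Everyone was asking what the committee might review ___ after lunch.
'review' is word 8.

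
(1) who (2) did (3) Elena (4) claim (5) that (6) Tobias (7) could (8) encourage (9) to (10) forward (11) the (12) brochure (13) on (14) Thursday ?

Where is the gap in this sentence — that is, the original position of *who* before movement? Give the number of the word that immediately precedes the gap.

8

Underlying clause: Elena did claim that Tobias could encourage who to forward the brochure on Thursday.
The filler 'who' is interpreted as the direct object of 'encourage'. Fronting leaves a gap immediately after 'encourage':
Who did Elena claim that Tobias could encourage ___ to forward the brochure on Thursday?
'encourage' is word 8.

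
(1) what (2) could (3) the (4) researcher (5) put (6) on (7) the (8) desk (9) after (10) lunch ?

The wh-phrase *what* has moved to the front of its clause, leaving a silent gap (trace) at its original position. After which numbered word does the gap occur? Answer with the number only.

5

In situ: The researcher could put what on the desk after lunch.
The filler 'what' is interpreted as the direct object of 'put'. Wh-movement fronts it, leaving a gap right after 'put':
What could the researcher put ___ on the desk after lunch?
'put' is word 5.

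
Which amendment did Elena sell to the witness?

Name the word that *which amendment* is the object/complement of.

Pre-movement form: Elena did sell which amendment to the witness.
'which amendment' functions as the direct object of 'sell'. Fronting leaves a gap immediately after 'sell':
Which amendment did Elena sell ___ to the witness?

sell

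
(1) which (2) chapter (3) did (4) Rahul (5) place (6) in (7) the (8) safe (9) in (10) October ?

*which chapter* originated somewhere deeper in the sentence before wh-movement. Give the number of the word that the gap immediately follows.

5

Pre-movement form: Rahul did place which chapter in the safe in October.
'which chapter' functions as the direct object of 'place'. Wh-movement fronts it, leaving a gap right after 'place':
Which chapter did Rahul place ___ in the safe in October?
'place' is word 5.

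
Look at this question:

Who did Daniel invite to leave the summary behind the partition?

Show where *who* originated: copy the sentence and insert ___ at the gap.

Before movement: Daniel did invite who to leave the summary behind the partition.
'who' functions as the direct object of 'invite'. The gap is right after 'invite'.

Who did Daniel invite ___ to leave the summary behind the partition?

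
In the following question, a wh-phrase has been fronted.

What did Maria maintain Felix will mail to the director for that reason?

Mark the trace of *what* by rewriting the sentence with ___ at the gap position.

Pre-movement form: Maria did maintain Felix will mail what to the director for that reason.
'what' functions as the direct object of 'mail'. The gap is right after 'mail'.

What did Maria maintain Felix will mail ___ to the director for that reason?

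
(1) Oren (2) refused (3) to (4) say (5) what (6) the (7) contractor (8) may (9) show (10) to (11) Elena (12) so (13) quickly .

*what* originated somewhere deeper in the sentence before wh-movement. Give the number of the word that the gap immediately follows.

9

Pre-movement form: The contractor may show what to Elena so quickly.
'what' is the direct object of 'show'. Wh-movement fronts it, leaving a gap right after 'show':
Oren refused to say what the contractor may show ___ to Elena so quickly.
'show' is word 9.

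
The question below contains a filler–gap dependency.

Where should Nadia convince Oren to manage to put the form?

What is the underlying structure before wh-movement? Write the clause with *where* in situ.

Nadia should convince Oren to manage to put the form where.

'where' is the locative complement of 'put'. Wh-movement fronts it, leaving a gap right after 'form':
Where should Nadia convince Oren to manage to put the form ___?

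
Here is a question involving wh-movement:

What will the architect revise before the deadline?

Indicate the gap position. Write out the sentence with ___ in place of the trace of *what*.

What will the architect revise ___ before the deadline?

Pre-movement form: The architect will revise what before the deadline.
The filler 'what' is interpreted as the direct object of 'revise'. The gap is right after 'revise'.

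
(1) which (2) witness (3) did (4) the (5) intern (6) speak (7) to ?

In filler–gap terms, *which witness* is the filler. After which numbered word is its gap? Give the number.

Underlying clause: The intern did speak to which witness.
'which witness' functions as the object of the preposition 'to'. It moves to the left edge, and the trace sits right after 'to':
Which witness did the intern speak to ___?
'to' is word 7.

7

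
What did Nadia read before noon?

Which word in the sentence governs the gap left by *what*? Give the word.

Before movement: Nadia did read what before noon.
'what' is the direct object of 'read'. Wh-movement fronts it, leaving a gap right after 'read':
What did Nadia read ___ before noon?

read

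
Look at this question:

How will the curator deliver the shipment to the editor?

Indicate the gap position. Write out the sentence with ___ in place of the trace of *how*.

Before movement: The curator will deliver the shipment to the editor how.
'how' functions as the manner adjunct. The gap is right after 'editor'.

How will the curator deliver the shipment to the editor ___?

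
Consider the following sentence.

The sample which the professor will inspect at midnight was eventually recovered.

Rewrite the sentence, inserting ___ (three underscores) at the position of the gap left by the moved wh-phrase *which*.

'which' functions as the direct object of 'inspect'. The gap is right after 'inspect'.

The sample which the professor will inspect ___ at midnight was eventually recovered.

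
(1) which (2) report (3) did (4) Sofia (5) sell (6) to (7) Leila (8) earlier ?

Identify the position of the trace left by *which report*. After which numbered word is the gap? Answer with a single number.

Before movement: Sofia did sell which report to Leila earlier.
The filler 'which report' is interpreted as the direct object of 'sell'. Wh-movement fronts it, leaving a gap right after 'sell':
Which report did Sofia sell ___ to Leila earlier?
'sell' is word 5.

5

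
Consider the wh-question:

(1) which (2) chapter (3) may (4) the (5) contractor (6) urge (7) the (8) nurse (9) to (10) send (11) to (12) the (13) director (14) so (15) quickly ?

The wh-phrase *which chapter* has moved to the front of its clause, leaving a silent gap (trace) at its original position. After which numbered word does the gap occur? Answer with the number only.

10

Pre-movement form: The contractor may urge the nurse to send which chapter to the director so quickly.
The filler 'which chapter' is interpreted as the direct object of 'send'. Wh-movement fronts it, leaving a gap right after 'send':
Which chapter may the contractor urge the nurse to send ___ to the director so quickly?
'send' is word 10.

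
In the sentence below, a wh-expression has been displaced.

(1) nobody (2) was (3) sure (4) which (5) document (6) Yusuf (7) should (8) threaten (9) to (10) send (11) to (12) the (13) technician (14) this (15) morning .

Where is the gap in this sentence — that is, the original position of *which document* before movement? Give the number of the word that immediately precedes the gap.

Pre-movement form: Yusuf should threaten to send which document to the technician this morning.
'which document' functions as the direct object of 'send'. It moves to the left edge, and the trace sits right after 'send':
Nobody was sure which document Yusuf should threaten to send ___ to the technician this morning.
'send' is word 10.

10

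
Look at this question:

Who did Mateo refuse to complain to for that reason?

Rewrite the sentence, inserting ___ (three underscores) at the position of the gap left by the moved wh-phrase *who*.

Who did Mateo refuse to complain to ___ for that reason?

Pre-movement form: Mateo did refuse to complain to who for that reason.
The filler 'who' is interpreted as the object of the preposition 'to'. The gap is right after 'to'.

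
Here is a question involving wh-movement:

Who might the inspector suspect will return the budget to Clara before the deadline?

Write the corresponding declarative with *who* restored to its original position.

The inspector might suspect who will return the budget to Clara before the deadline.

'who' is the subject of the clause embedded under 'suspect'. It moves to the left edge, and the trace sits right after 'suspect':
Who might the inspector suspect ___ will return the budget to Clara before the deadline?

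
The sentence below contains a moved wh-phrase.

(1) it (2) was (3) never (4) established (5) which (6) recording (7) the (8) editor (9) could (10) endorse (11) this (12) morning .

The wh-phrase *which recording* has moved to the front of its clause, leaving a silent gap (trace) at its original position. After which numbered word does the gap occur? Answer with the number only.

10

Before movement: The editor could endorse which recording this morning.
'which recording' is the direct object of 'endorse'. It moves to the left edge, and the trace sits right after 'endorse':
It was never established which recording the editor could endorse ___ this morning.
'endorse' is word 10.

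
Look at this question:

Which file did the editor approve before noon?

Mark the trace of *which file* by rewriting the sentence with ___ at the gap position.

In situ: The editor did approve which file before noon.
'which file' functions as the direct object of 'approve'. The gap is right after 'approve'.

Which file did the editor approve ___ before noon?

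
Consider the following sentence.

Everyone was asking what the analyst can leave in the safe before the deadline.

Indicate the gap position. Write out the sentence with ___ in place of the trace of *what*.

Before movement: The analyst can leave what in the safe before the deadline.
'what' is the direct object of 'leave'. The gap is right after 'leave'.

Everyone was asking what the analyst can leave ___ in the safe before the deadline.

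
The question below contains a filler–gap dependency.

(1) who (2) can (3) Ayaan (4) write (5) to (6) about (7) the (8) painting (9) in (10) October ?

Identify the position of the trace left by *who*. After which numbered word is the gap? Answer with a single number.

Pre-movement form: Ayaan can write to who about the painting in October.
'who' functions as the object of the preposition 'to'. Wh-movement fronts it, leaving a gap right after 'to':
Who can Ayaan write to ___ about the painting in October?
'to' is word 5.

5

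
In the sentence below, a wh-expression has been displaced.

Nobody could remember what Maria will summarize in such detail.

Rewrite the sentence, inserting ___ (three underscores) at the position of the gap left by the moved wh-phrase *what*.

Nobody could remember what Maria will summarize ___ in such detail.

In situ: Maria will summarize what in such detail.
'what' functions as the direct object of 'summarize'. The gap is right after 'summarize'.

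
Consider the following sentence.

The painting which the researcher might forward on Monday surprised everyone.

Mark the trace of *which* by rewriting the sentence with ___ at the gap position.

The filler 'which' is interpreted as the direct object of 'forward'. The gap is right after 'forward'.

The painting which the researcher might forward ___ on Monday surprised everyone.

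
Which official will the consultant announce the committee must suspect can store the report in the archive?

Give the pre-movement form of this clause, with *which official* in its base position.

'which official' is the subject of the clause embedded under 'suspect'. It moves to the left edge, and the trace sits right after 'suspect':
Which official will the consultant announce the committee must suspect ___ can store the report in the archive?

The consultant will announce the committee must suspect which official can store the report in the archive.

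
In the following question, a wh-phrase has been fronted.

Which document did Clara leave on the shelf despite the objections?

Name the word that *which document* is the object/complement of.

Before movement: Clara did leave which document on the shelf despite the objections.
'which document' functions as the direct object of 'leave'. It moves to the left edge, and the trace sits right after 'leave':
Which document did Clara leave ___ on the shelf despite the objections?

leave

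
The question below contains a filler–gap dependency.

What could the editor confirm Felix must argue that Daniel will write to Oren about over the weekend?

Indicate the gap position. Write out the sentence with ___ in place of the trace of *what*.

Pre-movement form: The editor could confirm Felix must argue that Daniel will write to Oren about what over the weekend.
The filler 'what' is interpreted as the object of the preposition 'about'. The gap is right after 'about'.

What could the editor confirm Felix must argue that Daniel will write to Oren about ___ over the weekend?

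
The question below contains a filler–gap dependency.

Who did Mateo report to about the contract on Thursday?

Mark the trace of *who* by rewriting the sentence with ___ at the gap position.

Who did Mateo report to ___ about the contract on Thursday?

Underlying clause: Mateo did report to who about the contract on Thursday.
'who' functions as the object of the preposition 'to'. The gap is right after 'to'.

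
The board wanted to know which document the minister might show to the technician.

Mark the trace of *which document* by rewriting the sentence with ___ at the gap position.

The board wanted to know which document the minister might show ___ to the technician.

Before movement: The minister might show which document to the technician.
'which document' functions as the direct object of 'show'. The gap is right after 'show'.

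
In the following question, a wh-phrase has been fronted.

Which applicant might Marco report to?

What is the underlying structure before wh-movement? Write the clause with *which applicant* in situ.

Marco might report to which applicant.

The filler 'which applicant' is interpreted as the object of the preposition 'to'. It moves to the left edge, and the trace sits right after 'to':
Which applicant might Marco report to ___?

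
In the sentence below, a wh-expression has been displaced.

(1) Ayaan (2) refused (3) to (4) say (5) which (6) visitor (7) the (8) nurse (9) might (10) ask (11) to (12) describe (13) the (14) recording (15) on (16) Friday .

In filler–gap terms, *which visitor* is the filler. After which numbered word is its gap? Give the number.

Before movement: The nurse might ask which visitor to describe the recording on Friday.
'which visitor' is the direct object of 'ask'. It moves to the left edge, and the trace sits right after 'ask':
Ayaan refused to say which visitor the nurse might ask ___ to describe the recording on Friday.
'ask' is word 10.

10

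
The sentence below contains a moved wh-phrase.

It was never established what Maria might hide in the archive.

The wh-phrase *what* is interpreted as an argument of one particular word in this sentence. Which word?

hide

Underlying clause: Maria might hide what in the archive.
'what' functions as the direct object of 'hide'. Fronting leaves a gap immediately after 'hide':
It was never established what Maria might hide ___ in the archive.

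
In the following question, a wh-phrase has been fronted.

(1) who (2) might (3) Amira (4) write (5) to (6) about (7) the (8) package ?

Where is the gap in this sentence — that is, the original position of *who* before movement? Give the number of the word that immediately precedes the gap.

Pre-movement form: Amira might write to who about the package.
'who' functions as the object of the preposition 'to'. Wh-movement fronts it, leaving a gap right after 'to':
Who might Amira write to ___ about the package?
'to' is word 5.

5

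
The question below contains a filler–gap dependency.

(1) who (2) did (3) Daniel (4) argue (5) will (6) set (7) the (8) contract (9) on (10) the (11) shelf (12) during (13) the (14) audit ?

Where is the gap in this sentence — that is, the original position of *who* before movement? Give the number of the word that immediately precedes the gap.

Underlying clause: Daniel did argue who will set the contract on the shelf during the audit.
'who' functions as the subject of the clause embedded under 'argue'. It moves to the left edge, and the trace sits right after 'argue':
Who did Daniel argue ___ will set the contract on the shelf during the audit?
'argue' is word 4.

4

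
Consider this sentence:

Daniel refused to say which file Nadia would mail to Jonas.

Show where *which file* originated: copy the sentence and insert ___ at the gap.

Pre-movement form: Nadia would mail which file to Jonas.
'which file' functions as the direct object of 'mail'. The gap is right after 'mail'.

Daniel refused to say which file Nadia would mail ___ to Jonas.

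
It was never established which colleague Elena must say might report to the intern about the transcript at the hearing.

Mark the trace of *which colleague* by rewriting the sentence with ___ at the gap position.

Pre-movement form: Elena must say which colleague might report to the intern about the transcript at the hearing.
'which colleague' is the subject of the clause embedded under 'say'. The gap is right after 'say'.

It was never established which colleague Elena must say ___ might report to the intern about the transcript at the hearing.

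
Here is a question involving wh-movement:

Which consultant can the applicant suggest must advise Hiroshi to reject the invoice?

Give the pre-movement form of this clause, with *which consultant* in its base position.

The filler 'which consultant' is interpreted as the subject of the clause embedded under 'suggest'. Wh-movement fronts it, leaving a gap right after 'suggest':
Which consultant can the applicant suggest ___ must advise Hiroshi to reject the invoice?

The applicant can suggest which consultant must advise Hiroshi to reject the invoice.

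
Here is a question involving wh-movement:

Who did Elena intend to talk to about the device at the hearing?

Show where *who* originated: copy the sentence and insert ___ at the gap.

Who did Elena intend to talk to ___ about the device at the hearing?

Underlying clause: Elena did intend to talk to who about the device at the hearing.
'who' is the object of the preposition 'to'. The gap is right after 'to'.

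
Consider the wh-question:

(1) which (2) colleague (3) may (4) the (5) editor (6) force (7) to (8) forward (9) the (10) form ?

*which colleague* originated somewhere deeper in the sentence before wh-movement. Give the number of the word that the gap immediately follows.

6

Before movement: The editor may force which colleague to forward the form.
'which colleague' is the direct object of 'force'. Wh-movement fronts it, leaving a gap right after 'force':
Which colleague may the editor force ___ to forward the form?
'force' is word 6.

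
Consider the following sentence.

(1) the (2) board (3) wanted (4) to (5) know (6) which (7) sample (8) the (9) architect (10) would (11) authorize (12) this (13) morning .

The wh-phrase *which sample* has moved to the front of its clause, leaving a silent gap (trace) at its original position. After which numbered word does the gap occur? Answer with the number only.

Pre-movement form: The architect would authorize which sample this morning.
The filler 'which sample' is interpreted as the direct object of 'authorize'. It moves to the left edge, and the trace sits right after 'authorize':
The board wanted to know which sample the architect would authorize ___ this morning.
'authorize' is word 11.

11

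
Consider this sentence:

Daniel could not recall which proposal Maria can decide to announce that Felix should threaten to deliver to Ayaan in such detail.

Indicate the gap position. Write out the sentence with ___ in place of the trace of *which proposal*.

Daniel could not recall which proposal Maria can decide to announce that Felix should threaten to deliver ___ to Ayaan in such detail.

Before movement: Maria can decide to announce that Felix should threaten to deliver which proposal to Ayaan in such detail.
'which proposal' functions as the direct object of 'deliver'. The gap is right after 'deliver'.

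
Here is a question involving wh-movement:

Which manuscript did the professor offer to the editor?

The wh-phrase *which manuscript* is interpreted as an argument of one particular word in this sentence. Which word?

Pre-movement form: The professor did offer which manuscript to the editor.
'which manuscript' functions as the direct object of 'offer'. Fronting leaves a gap immediately after 'offer':
Which manuscript did the professor offer ___ to the editor?

offer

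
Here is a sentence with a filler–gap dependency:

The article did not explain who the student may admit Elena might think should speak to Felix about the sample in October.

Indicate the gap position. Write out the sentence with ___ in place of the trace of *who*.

Underlying clause: The student may admit Elena might think who should speak to Felix about the sample in October.
'who' is the subject of the clause embedded under 'think'. The gap is right after 'think'.

The article did not explain who the student may admit Elena might think ___ should speak to Felix about the sample in October.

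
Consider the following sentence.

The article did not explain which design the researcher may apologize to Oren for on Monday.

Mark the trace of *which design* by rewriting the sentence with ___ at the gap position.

The article did not explain which design the researcher may apologize to Oren for ___ on Monday.

Before movement: The researcher may apologize to Oren for which design on Monday.
'which design' functions as the object of the preposition 'for'. The gap is right after 'for'.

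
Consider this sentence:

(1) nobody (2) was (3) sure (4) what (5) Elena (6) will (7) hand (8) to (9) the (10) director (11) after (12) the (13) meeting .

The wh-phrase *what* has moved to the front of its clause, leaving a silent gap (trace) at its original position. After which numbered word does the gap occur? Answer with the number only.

Underlying clause: Elena will hand what to the director after the meeting.
The filler 'what' is interpreted as the direct object of 'hand'. Wh-movement fronts it, leaving a gap right after 'hand':
Nobody was sure what Elena will hand ___ to the director after the meeting.
'hand' is word 7.

7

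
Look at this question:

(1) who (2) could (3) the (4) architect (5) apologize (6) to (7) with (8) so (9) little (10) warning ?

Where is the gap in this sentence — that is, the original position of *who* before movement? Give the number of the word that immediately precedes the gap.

6

Underlying clause: The architect could apologize to who with so little warning.
'who' is the object of the preposition 'to'. It moves to the left edge, and the trace sits right after 'to':
Who could the architect apologize to ___ with so little warning?
'to' is word 6.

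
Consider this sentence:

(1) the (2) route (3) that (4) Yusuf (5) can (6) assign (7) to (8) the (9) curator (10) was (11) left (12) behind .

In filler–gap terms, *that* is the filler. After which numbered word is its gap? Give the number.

6

'that' functions as the direct object of 'assign'. It moves to the left edge, and the trace sits right after 'assign':
The route that Yusuf can assign ___ to the curator was left behind.
'assign' is word 6.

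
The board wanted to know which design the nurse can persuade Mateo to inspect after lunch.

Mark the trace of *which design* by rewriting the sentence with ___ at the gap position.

The board wanted to know which design the nurse can persuade Mateo to inspect ___ after lunch.

Before movement: The nurse can persuade Mateo to inspect which design after lunch.
The filler 'which design' is interpreted as the direct object of 'inspect'. The gap is right after 'inspect'.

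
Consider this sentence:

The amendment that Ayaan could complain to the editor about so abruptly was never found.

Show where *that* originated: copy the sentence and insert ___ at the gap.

The amendment that Ayaan could complain to the editor about ___ so abruptly was never found.

'that' is the object of the preposition 'about'. The gap is right after 'about'.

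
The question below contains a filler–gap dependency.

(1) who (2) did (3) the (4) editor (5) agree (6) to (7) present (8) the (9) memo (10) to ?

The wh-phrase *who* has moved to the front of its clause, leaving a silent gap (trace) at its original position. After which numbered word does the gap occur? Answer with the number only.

10

In situ: The editor did agree to present the memo to who.
'who' functions as the object of the preposition 'to' (recipient of 'present'). Wh-movement fronts it, leaving a gap right after 'to':
Who did the editor agree to present the memo to ___?
'to' is word 10.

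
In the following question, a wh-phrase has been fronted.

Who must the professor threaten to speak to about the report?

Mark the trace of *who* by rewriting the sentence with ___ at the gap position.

Who must the professor threaten to speak to ___ about the report?

In situ: The professor must threaten to speak to who about the report.
'who' is the object of the preposition 'to'. The gap is right after 'to'.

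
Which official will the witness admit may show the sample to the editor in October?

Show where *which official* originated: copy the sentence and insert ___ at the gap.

Which official will the witness admit ___ may show the sample to the editor in October?

Underlying clause: The witness will admit which official may show the sample to the editor in October.
The filler 'which official' is interpreted as the subject of the clause embedded under 'admit'. The gap is right after 'admit'.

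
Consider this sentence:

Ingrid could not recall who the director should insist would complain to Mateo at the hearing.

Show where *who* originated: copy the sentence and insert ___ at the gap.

Ingrid could not recall who the director should insist ___ would complain to Mateo at the hearing.

In situ: The director should insist who would complain to Mateo at the hearing.
'who' is the subject of the clause embedded under 'insist'. The gap is right after 'insist'.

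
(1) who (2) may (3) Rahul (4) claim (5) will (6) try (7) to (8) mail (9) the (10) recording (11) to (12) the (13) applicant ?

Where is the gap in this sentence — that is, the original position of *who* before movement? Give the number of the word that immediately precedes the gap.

4

In situ: Rahul may claim who will try to mail the recording to the applicant.
'who' is the subject of the clause embedded under 'claim'. Wh-movement fronts it, leaving a gap right after 'claim':
Who may Rahul claim ___ will try to mail the recording to the applicant?
'claim' is word 4.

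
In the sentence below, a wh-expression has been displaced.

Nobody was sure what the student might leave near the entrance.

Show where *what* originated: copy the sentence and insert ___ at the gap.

In situ: The student might leave what near the entrance.
'what' functions as the direct object of 'leave'. The gap is right after 'leave'.

Nobody was sure what the student might leave ___ near the entrance.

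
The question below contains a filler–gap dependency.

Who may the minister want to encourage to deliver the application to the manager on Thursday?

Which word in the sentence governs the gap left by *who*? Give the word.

encourage

In situ: The minister may want to encourage who to deliver the application to the manager on Thursday.
'who' functions as the direct object of 'encourage'. Wh-movement fronts it, leaving a gap right after 'encourage':
Who may the minister want to encourage ___ to deliver the application to the manager on Thursday?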